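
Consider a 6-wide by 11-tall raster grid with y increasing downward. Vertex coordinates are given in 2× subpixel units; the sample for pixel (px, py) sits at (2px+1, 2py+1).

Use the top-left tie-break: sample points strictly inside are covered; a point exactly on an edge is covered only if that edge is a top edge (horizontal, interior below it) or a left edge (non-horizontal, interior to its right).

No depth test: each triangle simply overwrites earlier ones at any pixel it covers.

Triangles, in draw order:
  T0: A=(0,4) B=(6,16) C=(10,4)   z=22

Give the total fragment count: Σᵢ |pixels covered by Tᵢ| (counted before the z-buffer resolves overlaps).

T0:
  2·area = 120  (B↔C swapped to make it positive)
  edge (0, 4)→(10, 4): d=(10,0) top-left  bias=+0
  edge (10, 4)→(6, 16): d=(-4,12) right/bottom  bias=-1
  edge (6, 16)→(0, 4): d=(-6,-12) top-left  bias=+0
    (5,0)@(11, 1): e=[-30,0,150] → ·  [on edge]
    (0,2)@(1, 5): e=[10,104,6] → #
    (1,2)@(3, 5): e=[10,80,30] → #
    (2,2)@(5, 5): e=[10,56,54] → #
    (3,2)@(7, 5): e=[10,32,78] → #
    (4,2)@(9, 5): e=[10,8,102] → #
    (5,2)@(11, 5): e=[10,-16,126] → ·
    (0,3)@(1, 7): e=[30,96,-6] → ·
    (1,3)@(3, 7): e=[30,72,18] → #
    (4,3)@(9, 7): e=[30,0,90] → ·  [on edge]
    (1,4)@(3, 9): e=[50,64,6] → #
    (4,4)@(9, 9): e=[50,-8,78] → ·
    (3,6)@(7, 13): e=[90,0,30] → ·  [on edge]
    (2,9)@(5, 19): e=[150,0,-30] → ·  [on edge]
  covered (14 px):
    · · · · · ·
    · · · · · ·
    # # # # # ·
    · # # # · ·
    · # # # · ·
    · · # # · ·
    · · # · · ·
    · · · · · ·
    · · · · · ·
    · · · · · ·
    · · · · · ·

Final: 14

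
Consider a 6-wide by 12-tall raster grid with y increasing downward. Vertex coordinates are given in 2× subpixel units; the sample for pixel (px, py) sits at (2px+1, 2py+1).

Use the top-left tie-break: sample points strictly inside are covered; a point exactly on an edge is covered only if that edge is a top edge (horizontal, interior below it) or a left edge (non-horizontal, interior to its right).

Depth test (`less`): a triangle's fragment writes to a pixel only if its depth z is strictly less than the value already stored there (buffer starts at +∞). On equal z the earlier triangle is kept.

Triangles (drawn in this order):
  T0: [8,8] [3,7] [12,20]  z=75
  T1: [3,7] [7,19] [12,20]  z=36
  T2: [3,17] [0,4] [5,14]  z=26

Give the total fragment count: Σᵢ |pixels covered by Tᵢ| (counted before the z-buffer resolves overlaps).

T0:
  2·area = 56  (B↔C swapped to make it positive)
  edge (8, 8)→(12, 20): d=(4,12) right/bottom  bias=-1
  edge (12, 20)→(3, 7): d=(-9,-13) top-left  bias=+0
  edge (3, 7)→(8, 8): d=(5,1) right/bottom  bias=-1
    (3,2)@(7, 5): e=[0,70,-14] → ·  [on edge]
    (1,3)@(3, 7): e=[56,0,0] → ·  [on edge]
    (2,4)@(5, 9): e=[40,8,8] → #
    (3,4)@(7, 9): e=[16,34,6] → #
    (4,4)@(9, 9): e=[-8,60,4] → ·
    (2,5)@(5, 11): e=[48,-10,18] → ·
    (3,5)@(7, 11): e=[24,16,16] → #
    (4,5)@(9, 11): e=[0,42,14] → ·  [on edge]
    (3,6)@(7, 13): e=[32,-2,26] → ·
    (4,6)@(9, 13): e=[8,24,24] → #
    (5,6)@(11, 13): e=[-16,50,22] → ·
    (4,7)@(9, 15): e=[16,6,34] → #
    (5,8)@(11, 17): e=[0,14,42] → ·  [on edge]
  covered (5 px):
    · · · · · ·
    · · · · · ·
    · · · · · ·
    · · · · · ·
    · · # # · ·
    · · · # · ·
    · · · · # ·
    · · · · # ·
    · · · · · ·
    · · · · · ·
    · · · · · ·
    · · · · · ·
T1:
  2·area = 56  (B↔C swapped to make it positive)
  edge (3, 7)→(12, 20): d=(9,13) right/bottom  bias=-1
  edge (12, 20)→(7, 19): d=(-5,-1) top-left  bias=+0
  edge (7, 19)→(3, 7): d=(-4,-12) top-left  bias=+0
    (0,0)@(1, 1): e=[-28,84,0] → ·  [on edge]
    (1,3)@(3, 7): e=[0,56,0] → ·  [on edge]
    (2,5)@(5, 11): e=[10,38,8] → #
    (3,5)@(7, 11): e=[-16,40,32] → ·
    (2,6)@(5, 13): e=[28,28,0] → #  [on edge]
    (3,6)@(7, 13): e=[2,30,24] → #
    (4,6)@(9, 13): e=[-24,32,48] → ·
    (2,7)@(5, 15): e=[46,18,-8] → ·
    (3,7)@(7, 15): e=[20,20,16] → #
    (4,7)@(9, 15): e=[-6,22,40] → ·
    (3,8)@(7, 17): e=[38,10,8] → #
    (4,8)@(9, 17): e=[12,12,32] → #
    (3,9)@(7, 19): e=[56,0,0] → #  [on edge]
  covered (9 px):
    · · · · · ·
    · · · · · ·
    · · · · · ·
    · · · · · ·
    · · · · · ·
    · · # · · ·
    · · # # · ·
    · · · # · ·
    · · · # # ·
    · · · # # #
    · · · · · ·
    · · · · · ·
T2:
  2·area = 35
  edge (3, 17)→(0, 4): d=(-3,-13) top-left  bias=+0
  edge (0, 4)→(5, 14): d=(5,10) right/bottom  bias=-1
  edge (5, 14)→(3, 17): d=(-2,3) right/bottom  bias=-1
    (5,2)@(11, 5): e=[140,-105,0] → ·  [on edge]
    (0,3)@(1, 7): e=[4,5,26] → #
    (1,3)@(3, 7): e=[30,-15,20] → ·
    (0,4)@(1, 9): e=[-2,15,22] → ·
    (1,5)@(3, 11): e=[18,5,12] → #
    (2,5)@(5, 11): e=[44,-15,6] → ·
    (3,5)@(7, 11): e=[70,-35,0] → ·  [on edge]
    (1,6)@(3, 13): e=[12,15,8] → #
    (2,6)@(5, 13): e=[38,-5,2] → ·
    (1,7)@(3, 15): e=[6,25,4] → #
    (2,7)@(5, 15): e=[32,5,-2] → ·
    (1,8)@(3, 17): e=[0,35,0] → ·  [on edge]
  covered (4 px):
    · · · · · ·
    · · · · · ·
    · · · · · ·
    # · · · · ·
    · · · · · ·
    · # · · · ·
    · # · · · ·
    · # · · · ·
    · · · · · ·
    · · · · · ·
    · · · · · ·
    · · · · · ·

Answer: 18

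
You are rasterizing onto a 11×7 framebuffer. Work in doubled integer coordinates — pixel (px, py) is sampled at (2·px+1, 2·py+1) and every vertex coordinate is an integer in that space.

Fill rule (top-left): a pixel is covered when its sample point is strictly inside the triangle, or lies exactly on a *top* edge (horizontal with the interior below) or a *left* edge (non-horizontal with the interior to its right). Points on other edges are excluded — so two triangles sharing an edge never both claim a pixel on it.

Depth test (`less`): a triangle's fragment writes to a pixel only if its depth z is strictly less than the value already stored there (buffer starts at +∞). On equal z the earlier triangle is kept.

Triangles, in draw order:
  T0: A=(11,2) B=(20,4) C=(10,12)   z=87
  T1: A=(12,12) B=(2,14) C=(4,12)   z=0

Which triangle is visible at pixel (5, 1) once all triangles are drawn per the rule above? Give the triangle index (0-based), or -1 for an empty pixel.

T0:
  2·area = 92
  edge (11, 2)→(20, 4): d=(9,2) right/bottom  bias=-1
  edge (20, 4)→(10, 12): d=(-10,8) right/bottom  bias=-1
  edge (10, 12)→(11, 2): d=(1,-10) top-left  bias=+0
    (5,1)@(11, 3): e=[9,82,1] → #
    (6,1)@(13, 3): e=[5,66,21] → #
    (7,1)@(15, 3): e=[1,50,41] → #
    (8,1)@(17, 3): e=[-3,34,61] → ·
    (5,2)@(11, 5): e=[27,62,3] → #
    (8,2)@(17, 5): e=[15,14,63] → #
    (9,2)@(19, 5): e=[11,-2,83] → ·
    (5,3)@(11, 7): e=[45,42,5] → #
    (8,3)@(17, 7): e=[33,-6,65] → ·
    (5,4)@(11, 9): e=[63,22,7] → #
    (7,4)@(15, 9): e=[55,-10,47] → ·
    (5,5)@(11, 11): e=[81,2,9] → #
  covered (13 px):
    · · · · · · · · · · ·
    · · · · · # # # · · ·
    · · · · · # # # # · ·
    · · · · · # # # · · ·
    · · · · · # # · · · ·
    · · · · · # · · · · ·
    · · · · · · · · · · ·
T1:
  2·area = 16
  edge (12, 12)→(2, 14): d=(-10,2) right/bottom  bias=-1
  edge (2, 14)→(4, 12): d=(2,-2) top-left  bias=+0
  edge (4, 12)→(12, 12): d=(8,0) top-left  bias=+0
    (7,0)@(15, 1): e=[104,0,-88] → ·  [on edge]
    (6,1)@(13, 3): e=[88,0,-72] → ·  [on edge]
    (5,2)@(11, 5): e=[72,0,-56] → ·  [on edge]
    (4,3)@(9, 7): e=[56,0,-40] → ·  [on edge]
    (3,4)@(7, 9): e=[40,0,-24] → ·  [on edge]
    (2,5)@(5, 11): e=[24,0,-8] → ·  [on edge]
    (8,5)@(17, 11): e=[0,24,-8] → ·  [on edge]
    (1,6)@(3, 13): e=[8,0,8] → #  [on edge]
    (2,6)@(5, 13): e=[4,4,8] → #
    (3,6)@(7, 13): e=[0,8,8] → ·  [on edge]
  covered (2 px):
    · · · · · · · · · · ·
    · · · · · · · · · · ·
    · · · · · · · · · · ·
    · · · · · · · · · · ·
    · · · · · · · · · · ·
    · · · · · · · · · · ·
    · # # · · · · · · · ·

Z-buffer (winner per pixel, '.' = empty):
  . . . . . . . . . . .
  . . . . . 0 0 0 . . .
  . . . . . 0 0 0 0 . .
  . . . . . 0 0 0 . . .
  . . . . . 0 0 . . . .
  . . . . . 0 . . . . .
  . 1 1 . . . . . . . .

Answer: 0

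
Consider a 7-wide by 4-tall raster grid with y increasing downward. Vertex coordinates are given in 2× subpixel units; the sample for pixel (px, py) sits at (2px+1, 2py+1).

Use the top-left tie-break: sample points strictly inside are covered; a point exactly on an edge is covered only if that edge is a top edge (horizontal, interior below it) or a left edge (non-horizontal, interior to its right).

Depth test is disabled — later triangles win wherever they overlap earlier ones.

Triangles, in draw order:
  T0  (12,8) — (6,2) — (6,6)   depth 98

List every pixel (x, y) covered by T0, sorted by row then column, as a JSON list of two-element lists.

T0:
  2·area = 24  (B↔C swapped to make it positive)
  edge (12, 8)→(6, 6): d=(-6,-2) top-left  bias=+0
  edge (6, 6)→(6, 2): d=(0,-4) top-left  bias=+0
  edge (6, 2)→(12, 8): d=(6,6) right/bottom  bias=-1
    (2,0)@(5, 1): e=[28,-4,0] → ·  [on edge]
    (3,1)@(7, 3): e=[20,4,0] → ·  [on edge]
    (1,2)@(3, 5): e=[0,-12,36] → ·  [on edge]
    (3,2)@(7, 5): e=[8,4,12] → █
    (4,2)@(9, 5): e=[12,12,0] → ·  [on edge]
    (3,3)@(7, 7): e=[-4,4,24] → ·
    (4,3)@(9, 7): e=[0,12,12] → █  [on edge]
    (5,3)@(11, 7): e=[4,20,0] → ·  [on edge]
  covered (2 px):
    · · · · · · ·
    · · · · · · ·
    · · · █ · · ·
    · · · · █ · ·

Final: [[3,2],[4,3]]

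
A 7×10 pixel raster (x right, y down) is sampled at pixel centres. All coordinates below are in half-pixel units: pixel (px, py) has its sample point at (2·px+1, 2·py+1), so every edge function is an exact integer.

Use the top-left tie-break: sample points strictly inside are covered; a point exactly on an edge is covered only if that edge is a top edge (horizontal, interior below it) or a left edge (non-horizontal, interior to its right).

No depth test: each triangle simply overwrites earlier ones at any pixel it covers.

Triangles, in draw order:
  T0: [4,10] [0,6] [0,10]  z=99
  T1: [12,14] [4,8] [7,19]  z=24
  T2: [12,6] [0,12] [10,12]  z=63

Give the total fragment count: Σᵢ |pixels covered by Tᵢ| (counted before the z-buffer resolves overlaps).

T0:
  2·area = 16  (B↔C swapped to make it positive)
  edge (4, 10)→(0, 10): d=(-4,0) right/bottom  bias=-1
  edge (0, 10)→(0, 6): d=(0,-4) top-left  bias=+0
  edge (0, 6)→(4, 10): d=(4,4) right/bottom  bias=-1
    (0,3)@(1, 7): e=[12,4,0] → ·  [on edge]
    (0,4)@(1, 9): e=[4,4,8] → █
    (1,4)@(3, 9): e=[4,12,0] → ·  [on edge]
    (0,5)@(1, 11): e=[-4,4,16] → ·
    (2,5)@(5, 11): e=[-4,20,0] → ·  [on edge]
    (3,6)@(7, 13): e=[-12,28,0] → ·  [on edge]
    (4,7)@(9, 15): e=[-20,36,0] → ·  [on edge]
    (5,8)@(11, 17): e=[-28,44,0] → ·  [on edge]
    (6,9)@(13, 19): e=[-36,52,0] → ·  [on edge]
  covered (1 px):
    · · · · · · ·
    · · · · · · ·
    · · · · · · ·
    · · · · · · ·
    █ · · · · · ·
    · · · · · · ·
    · · · · · · ·
    · · · · · · ·
    · · · · · · ·
    · · · · · · ·
T1:
  2·area = 70  (B↔C swapped to make it positive)
  edge (12, 14)→(7, 19): d=(-5,5) right/bottom  bias=-1
  edge (7, 19)→(4, 8): d=(-3,-11) top-left  bias=+0
  edge (4, 8)→(12, 14): d=(8,6) right/bottom  bias=-1
    (2,4)@(5, 9): e=[60,8,2] → █
    (3,4)@(7, 9): e=[50,30,-10] → ·
    (2,5)@(5, 11): e=[50,2,18] → █
    (3,5)@(7, 11): e=[40,24,6] → █
    (4,5)@(9, 11): e=[30,46,-6] → ·
    (2,6)@(5, 13): e=[40,-4,34] → ·
    (3,6)@(7, 13): e=[30,18,22] → █
    (4,6)@(9, 13): e=[20,40,10] → █
    (5,6)@(11, 13): e=[10,62,-2] → ·
    (6,6)@(13, 13): e=[0,84,-14] → ·  [on edge]
    (3,7)@(7, 15): e=[20,12,38] → █
    (5,7)@(11, 15): e=[0,56,14] → ·  [on edge]
    (4,8)@(9, 17): e=[0,28,42] → ·  [on edge]
    (3,9)@(7, 19): e=[0,0,70] → ·  [on edge]
  covered (8 px):
    · · · · · · ·
    · · · · · · ·
    · · · · · · ·
    · · · · · · ·
    · · █ · · · ·
    · · █ █ · · ·
    · · · █ █ · ·
    · · · █ █ · ·
    · · · █ · · ·
    · · · · · · ·
T2:
  2·area = 60  (B↔C swapped to make it positive)
  edge (12, 6)→(10, 12): d=(-2,6) right/bottom  bias=-1
  edge (10, 12)→(0, 12): d=(-10,0) right/bottom  bias=-1
  edge (0, 12)→(12, 6): d=(12,-6) top-left  bias=+0
    (6,1)@(13, 3): e=[0,90,-30] → ·  [on edge]
    (5,3)@(11, 7): e=[4,50,6] → █
    (6,3)@(13, 7): e=[-8,50,18] → ·
    (3,4)@(7, 9): e=[24,30,6] → █
    (4,4)@(9, 9): e=[12,30,18] → █
    (5,4)@(11, 9): e=[0,30,30] → ·  [on edge]
    (1,5)@(3, 11): e=[44,10,6] → █
    (2,5)@(5, 11): e=[32,10,18] → █
    (5,5)@(11, 11): e=[-4,10,54] → ·
    (1,6)@(3, 13): e=[40,-10,30] → ·
    (2,6)@(5, 13): e=[28,-10,42] → ·
    (3,6)@(7, 13): e=[16,-10,54] → ·
    (4,7)@(9, 15): e=[0,-30,90] → ·  [on edge]
  covered (7 px):
    · · · · · · ·
    · · · · · · ·
    · · · · · · ·
    · · · · · █ ·
    · · · █ █ · ·
    · █ █ █ █ · ·
    · · · · · · ·
    · · · · · · ·
    · · · · · · ·
    · · · · · · ·

Final: 16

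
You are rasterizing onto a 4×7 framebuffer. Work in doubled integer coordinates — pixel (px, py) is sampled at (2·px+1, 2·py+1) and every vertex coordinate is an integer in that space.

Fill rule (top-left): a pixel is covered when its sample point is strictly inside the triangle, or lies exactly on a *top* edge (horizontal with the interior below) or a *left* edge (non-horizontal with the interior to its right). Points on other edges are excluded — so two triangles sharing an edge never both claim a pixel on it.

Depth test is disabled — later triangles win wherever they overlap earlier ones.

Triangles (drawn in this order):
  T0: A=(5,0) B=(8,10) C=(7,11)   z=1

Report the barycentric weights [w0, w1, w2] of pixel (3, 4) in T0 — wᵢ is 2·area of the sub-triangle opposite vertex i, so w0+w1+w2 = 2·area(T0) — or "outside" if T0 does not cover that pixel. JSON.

T0:
  2·area = 13
  edge (5, 0)→(8, 10): d=(3,10) right/bottom  bias=-1
  edge (8, 10)→(7, 11): d=(-1,1) right/bottom  bias=-1
  edge (7, 11)→(5, 0): d=(-2,-11) top-left  bias=+0
    (3,3)@(7, 7): e=[1,4,8] → #
    (3,4)@(7, 9): e=[7,2,4] → #
    (3,5)@(7, 11): e=[13,0,0] → ·  [on edge]
    (2,6)@(5, 13): e=[39,0,-26] → ·  [on edge]
  covered (2 px):
    · · · ·
    · · · ·
    · · · ·
    · · · #
    · · · #
    · · · ·
    · · · ·

Final: [2,4,7]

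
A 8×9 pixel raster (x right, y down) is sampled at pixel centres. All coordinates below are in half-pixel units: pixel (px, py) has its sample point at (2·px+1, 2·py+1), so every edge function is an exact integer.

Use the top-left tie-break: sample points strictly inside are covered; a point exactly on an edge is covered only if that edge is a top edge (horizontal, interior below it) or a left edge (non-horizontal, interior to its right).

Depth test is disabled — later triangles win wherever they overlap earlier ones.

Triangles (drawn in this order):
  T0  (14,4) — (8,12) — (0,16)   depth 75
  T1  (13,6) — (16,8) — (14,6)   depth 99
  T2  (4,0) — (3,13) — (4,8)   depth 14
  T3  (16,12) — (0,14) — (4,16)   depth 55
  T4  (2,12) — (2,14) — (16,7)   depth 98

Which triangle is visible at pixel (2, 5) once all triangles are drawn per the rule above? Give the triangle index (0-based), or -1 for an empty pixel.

T0:
  2·area = 40
  edge (14, 4)→(8, 12): d=(-6,8) right/bottom  bias=-1
  edge (8, 12)→(0, 16): d=(-8,4) right/bottom  bias=-1
  edge (0, 16)→(14, 4): d=(14,-12) top-left  bias=+0
    (6,2)@(13, 5): e=[2,36,2] → █
    (7,2)@(15, 5): e=[-14,28,26] → ·
    (5,3)@(11, 7): e=[6,28,6] → █
    (6,3)@(13, 7): e=[-10,20,30] → ·
    (4,4)@(9, 9): e=[10,20,10] → █
    (5,4)@(11, 9): e=[-6,12,34] → ·
    (3,5)@(7, 11): e=[14,12,14] → █
    (4,5)@(9, 11): e=[-2,4,38] → ·
    (2,6)@(5, 13): e=[18,4,18] → █
    (3,6)@(7, 13): e=[2,-4,42] → ·
    (2,7)@(5, 15): e=[6,-12,46] → ·
  covered (5 px):
    · · · · · · · ·
    · · · · · · · ·
    · · · · · · █ ·
    · · · · · █ · ·
    · · · · █ · · ·
    · · · █ · · · ·
    · · █ · · · · ·
    · · · · · · · ·
    · · · · · · · ·
T1:
  2·area = 2  (B↔C swapped to make it positive)
  edge (13, 6)→(14, 6): d=(1,0) top-left  bias=+0
  edge (14, 6)→(16, 8): d=(2,2) right/bottom  bias=-1
  edge (16, 8)→(13, 6): d=(-3,-2) top-left  bias=+0
    (4,0)@(9, 1): e=[-5,0,7] → ·  [on edge]
    (5,1)@(11, 3): e=[-3,0,5] → ·  [on edge]
    (6,2)@(13, 5): e=[-1,0,3] → ·  [on edge]
    (7,3)@(15, 7): e=[1,0,1] → ·  [on edge]
  covered (0 px):
    · · · · · · · ·
    · · · · · · · ·
    · · · · · · · ·
    · · · · · · · ·
    · · · · · · · ·
    · · · · · · · ·
    · · · · · · · ·
    · · · · · · · ·
    · · · · · · · ·
T2:
  2·area = 8  (B↔C swapped to make it positive)
  edge (4, 0)→(4, 8): d=(0,8) right/bottom  bias=-1
  edge (4, 8)→(3, 13): d=(-1,5) right/bottom  bias=-1
  edge (3, 13)→(4, 0): d=(1,-13) top-left  bias=+0
    (2,1)@(5, 3): e=[-8,0,16] → ·  [on edge]
    (1,6)@(3, 13): e=[8,0,0] → ·  [on edge]
  covered (0 px):
    · · · · · · · ·
    · · · · · · · ·
    · · · · · · · ·
    · · · · · · · ·
    · · · · · · · ·
    · · · · · · · ·
    · · · · · · · ·
    · · · · · · · ·
    · · · · · · · ·
T3:
  2·area = 40  (B↔C swapped to make it positive)
  edge (16, 12)→(4, 16): d=(-12,4) right/bottom  bias=-1
  edge (4, 16)→(0, 14): d=(-4,-2) top-left  bias=+0
  edge (0, 14)→(16, 12): d=(16,-2) top-left  bias=+0
    (4,6)@(9, 13): e=[16,22,2] → █
    (5,6)@(11, 13): e=[8,26,6] → █
    (6,6)@(13, 13): e=[0,30,10] → ·  [on edge]
    (1,7)@(3, 15): e=[16,2,22] → █
    (2,7)@(5, 15): e=[8,6,26] → █
    (3,7)@(7, 15): e=[0,10,30] → ·  [on edge]
    (4,7)@(9, 15): e=[-8,14,34] → ·
    (5,7)@(11, 15): e=[-16,18,38] → ·
    (0,8)@(1, 17): e=[0,-10,50] → ·  [on edge]
    (1,8)@(3, 17): e=[-8,-6,54] → ·
    (2,8)@(5, 17): e=[-16,-2,58] → ·
  covered (4 px):
    · · · · · · · ·
    · · · · · · · ·
    · · · · · · · ·
    · · · · · · · ·
    · · · · · · · ·
    · · · · · · · ·
    · · · · █ █ · ·
    · █ █ · · · · ·
    · · · · · · · ·
T4:
  2·area = 28  (B↔C swapped to make it positive)
  edge (2, 12)→(16, 7): d=(14,-5) top-left  bias=+0
  edge (16, 7)→(2, 14): d=(-14,7) right/bottom  bias=-1
  edge (2, 14)→(2, 12): d=(0,-2) top-left  bias=+0
    (5,4)@(11, 9): e=[3,7,18] → █
    (6,4)@(13, 9): e=[13,-7,22] → ·
    (2,5)@(5, 11): e=[1,21,6] → █
    (3,5)@(7, 11): e=[11,7,10] → █
    (4,5)@(9, 11): e=[21,-7,14] → ·
    (5,5)@(11, 11): e=[31,-21,18] → ·
    (1,6)@(3, 13): e=[19,7,2] → █
    (2,6)@(5, 13): e=[29,-7,6] → ·
    (3,6)@(7, 13): e=[39,-21,10] → ·
    (1,7)@(3, 15): e=[47,-21,2] → ·
  covered (4 px):
    · · · · · · · ·
    · · · · · · · ·
    · · · · · · · ·
    · · · · · · · ·
    · · · · · █ · ·
    · · █ █ · · · ·
    · █ · · · · · ·
    · · · · · · · ·
    · · · · · · · ·

Z-buffer (winner per pixel, '.' = empty):
  . . . . . . . .
  . . . . . . . .
  . . . . . . 0 .
  . . . . . 0 . .
  . . . . 0 4 . .
  . . 4 4 . . . .
  . 4 0 . 3 3 . .
  . 3 3 . . . . .
  . . . . . . . .

Answer: 4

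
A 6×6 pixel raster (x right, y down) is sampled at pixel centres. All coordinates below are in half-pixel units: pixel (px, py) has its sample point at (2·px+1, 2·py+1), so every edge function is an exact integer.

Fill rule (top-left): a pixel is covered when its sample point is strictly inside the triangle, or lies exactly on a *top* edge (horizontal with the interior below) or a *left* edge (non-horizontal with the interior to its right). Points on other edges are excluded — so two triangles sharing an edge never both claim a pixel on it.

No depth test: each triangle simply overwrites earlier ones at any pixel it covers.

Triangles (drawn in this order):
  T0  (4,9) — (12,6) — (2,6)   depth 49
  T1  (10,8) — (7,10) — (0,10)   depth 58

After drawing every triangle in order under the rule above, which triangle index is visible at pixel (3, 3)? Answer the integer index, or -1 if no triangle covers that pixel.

T0:
  2·area = 30  (B↔C swapped to make it positive)
  edge (4, 9)→(2, 6): d=(-2,-3) top-left  bias=+0
  edge (2, 6)→(12, 6): d=(10,0) top-left  bias=+0
  edge (12, 6)→(4, 9): d=(-8,3) right/bottom  bias=-1
    (1,3)@(3, 7): e=[1,10,19] → █
    (2,3)@(5, 7): e=[7,10,13] → █
    (3,3)@(7, 7): e=[13,10,7] → █
    (4,3)@(9, 7): e=[19,10,1] → █
    (5,3)@(11, 7): e=[25,10,-5] → ·
    (1,4)@(3, 9): e=[-3,30,3] → ·
    (2,4)@(5, 9): e=[3,30,-3] → ·
    (3,4)@(7, 9): e=[9,30,-9] → ·
    (4,4)@(9, 9): e=[15,30,-15] → ·
  covered (4 px):
    · · · · · ·
    · · · · · ·
    · · · · · ·
    · █ █ █ █ ·
    · · · · · ·
    · · · · · ·
T1:
  2·area = 14
  edge (10, 8)→(7, 10): d=(-3,2) right/bottom  bias=-1
  edge (7, 10)→(0, 10): d=(-7,0) right/bottom  bias=-1
  edge (0, 10)→(10, 8): d=(10,-2) top-left  bias=+0
    (2,4)@(5, 9): e=[7,7,0] → █  [on edge]
    (3,4)@(7, 9): e=[3,7,4] → █
    (4,4)@(9, 9): e=[-1,7,8] → ·
    (2,5)@(5, 11): e=[1,-7,20] → ·
    (3,5)@(7, 11): e=[-3,-7,24] → ·
  covered (2 px):
    · · · · · ·
    · · · · · ·
    · · · · · ·
    · · · · · ·
    · · █ █ · ·
    · · · · · ·

Z-buffer (winner per pixel, '.' = empty):
  . . . . . .
  . . . . . .
  . . . . . .
  . 0 0 0 0 .
  . . 1 1 . .
  . . . . . .

Result: 0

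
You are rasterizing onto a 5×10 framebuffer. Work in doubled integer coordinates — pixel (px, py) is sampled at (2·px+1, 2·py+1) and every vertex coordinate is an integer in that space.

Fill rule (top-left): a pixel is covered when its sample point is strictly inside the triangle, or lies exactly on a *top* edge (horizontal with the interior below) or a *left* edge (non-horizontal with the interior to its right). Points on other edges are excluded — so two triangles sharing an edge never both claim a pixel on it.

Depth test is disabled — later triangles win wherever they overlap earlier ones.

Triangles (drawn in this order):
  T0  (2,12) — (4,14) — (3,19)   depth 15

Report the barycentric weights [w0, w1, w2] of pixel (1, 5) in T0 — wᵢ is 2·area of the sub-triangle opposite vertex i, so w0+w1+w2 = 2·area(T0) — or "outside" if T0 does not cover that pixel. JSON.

T0:
  2·area = 12
  edge (2, 12)→(4, 14): d=(2,2) right/bottom  bias=-1
  edge (4, 14)→(3, 19): d=(-1,5) right/bottom  bias=-1
  edge (3, 19)→(2, 12): d=(-1,-7) top-left  bias=+0
    (0,2)@(1, 5): e=[-12,24,0] → .  [on edge]
    (2,4)@(5, 9): e=[-12,0,24] → .  [on edge]
    (0,5)@(1, 11): e=[0,18,-6] → .  [on edge]
    (1,6)@(3, 13): e=[0,6,6] → .  [on edge]
    (1,7)@(3, 15): e=[4,4,4] → X
    (2,7)@(5, 15): e=[0,-6,18] → .  [on edge]
    (1,8)@(3, 17): e=[8,2,2] → X
    (2,8)@(5, 17): e=[4,-8,16] → .
    (3,8)@(7, 17): e=[0,-18,30] → .  [on edge]
    (1,9)@(3, 19): e=[12,0,0] → .  [on edge]
    (4,9)@(9, 19): e=[0,-30,42] → .  [on edge]
  covered (2 px):
    . . . . .
    . . . . .
    . . . . .
    . . . . .
    . . . . .
    . . . . .
    . . . . .
    . X . . .
    . X . . .
    . . . . .

Result: "outside"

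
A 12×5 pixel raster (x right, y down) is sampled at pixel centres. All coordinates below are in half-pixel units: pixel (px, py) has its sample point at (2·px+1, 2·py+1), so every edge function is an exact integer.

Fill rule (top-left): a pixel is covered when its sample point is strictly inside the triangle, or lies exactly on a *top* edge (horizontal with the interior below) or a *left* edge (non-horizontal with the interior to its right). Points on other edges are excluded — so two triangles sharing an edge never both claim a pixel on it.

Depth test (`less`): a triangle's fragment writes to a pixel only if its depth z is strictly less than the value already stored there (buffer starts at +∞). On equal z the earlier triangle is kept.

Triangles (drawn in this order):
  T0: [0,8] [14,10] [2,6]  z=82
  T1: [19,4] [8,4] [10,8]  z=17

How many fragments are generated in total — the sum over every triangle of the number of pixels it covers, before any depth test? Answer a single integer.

T0:
  2·area = 32  (B↔C swapped to make it positive)
  edge (0, 8)→(2, 6): d=(2,-2) top-left  bias=+0
  edge (2, 6)→(14, 10): d=(12,4) right/bottom  bias=-1
  edge (14, 10)→(0, 8): d=(-14,-2) top-left  bias=+0
    (3,0)@(7, 1): e=[0,-80,112] → .  [on edge]
    (2,1)@(5, 3): e=[0,-48,80] → .  [on edge]
    (1,2)@(3, 5): e=[0,-16,48] → .  [on edge]
    (0,3)@(1, 7): e=[0,16,16] → X  [on edge]
    (1,3)@(3, 7): e=[4,8,20] → X
    (2,3)@(5, 7): e=[8,0,24] → .  [on edge]
    (0,4)@(1, 9): e=[4,40,-12] → .
    (1,4)@(3, 9): e=[8,32,-8] → .
    (3,4)@(7, 9): e=[16,16,0] → X  [on edge]
    (4,4)@(9, 9): e=[20,8,4] → X
    (5,4)@(11, 9): e=[24,0,8] → .  [on edge]
  covered (4 px):
    . . . . . . . . . . . .
    . . . . . . . . . . . .
    . . . . . . . . . . . .
    X X . . . . . . . . . .
    . . . X X . . . . . . .
T1:
  2·area = 44  (B↔C swapped to make it positive)
  edge (19, 4)→(10, 8): d=(-9,4) right/bottom  bias=-1
  edge (10, 8)→(8, 4): d=(-2,-4) top-left  bias=+0
  edge (8, 4)→(19, 4): d=(11,0) top-left  bias=+0
    (4,2)@(9, 5): e=[31,2,11] → X
    (5,2)@(11, 5): e=[23,10,11] → X
    (6,2)@(13, 5): e=[15,18,11] → X
    (7,2)@(15, 5): e=[7,26,11] → X
    (8,2)@(17, 5): e=[-1,34,11] → .
    (4,3)@(9, 7): e=[13,-2,33] → .
    (5,3)@(11, 7): e=[5,6,33] → X
    (6,3)@(13, 7): e=[-3,14,33] → .
    (7,3)@(15, 7): e=[-11,22,33] → .
    (5,4)@(11, 9): e=[-13,2,55] → .
  covered (5 px):
    . . . . . . . . . . . .
    . . . . . . . . . . . .
    . . . . X X X X . . . .
    . . . . . X . . . . . .
    . . . . . . . . . . . .

Final: 9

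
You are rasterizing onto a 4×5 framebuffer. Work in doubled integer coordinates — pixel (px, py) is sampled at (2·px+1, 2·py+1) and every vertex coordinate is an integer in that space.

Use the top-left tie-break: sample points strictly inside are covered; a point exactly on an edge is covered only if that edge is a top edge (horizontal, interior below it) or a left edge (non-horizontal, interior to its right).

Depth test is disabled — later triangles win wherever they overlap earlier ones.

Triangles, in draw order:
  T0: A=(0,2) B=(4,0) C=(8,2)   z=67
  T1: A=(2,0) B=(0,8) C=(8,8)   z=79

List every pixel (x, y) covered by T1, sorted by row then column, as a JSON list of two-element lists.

T0:
  2·area = 16
  edge (0, 2)→(4, 0): d=(4,-2) top-left  bias=+0
  edge (4, 0)→(8, 2): d=(4,2) right/bottom  bias=-1
  edge (8, 2)→(0, 2): d=(-8,0) right/bottom  bias=-1
    (1,0)@(3, 1): e=[2,6,8] → #
    (2,0)@(5, 1): e=[6,2,8] → #
    (3,0)@(7, 1): e=[10,-2,8] → ·
    (1,1)@(3, 3): e=[10,14,-8] → ·
    (2,1)@(5, 3): e=[14,10,-8] → ·
  covered (2 px):
    · # # ·
    · · · ·
    · · · ·
    · · · ·
    · · · ·
T1:
  2·area = 64  (B↔C swapped to make it positive)
  edge (2, 0)→(8, 8): d=(6,8) right/bottom  bias=-1
  edge (8, 8)→(0, 8): d=(-8,0) right/bottom  bias=-1
  edge (0, 8)→(2, 0): d=(2,-8) top-left  bias=+0
    (1,1)@(3, 3): e=[10,40,14] → #
    (2,1)@(5, 3): e=[-6,40,30] → ·
    (0,2)@(1, 5): e=[38,24,2] → #
    (2,2)@(5, 5): e=[6,24,34] → #
    (3,2)@(7, 5): e=[-10,24,50] → ·
    (0,3)@(1, 7): e=[50,8,6] → #
    (3,3)@(7, 7): e=[2,8,54] → #
    (0,4)@(1, 9): e=[62,-8,10] → ·
    (1,4)@(3, 9): e=[46,-8,26] → ·
    (2,4)@(5, 9): e=[30,-8,42] → ·
    (3,4)@(7, 9): e=[14,-8,58] → ·
  covered (8 px):
    · · · ·
    · # · ·
    # # # ·
    # # # #
    · · · ·

Final: [[1,1],[0,2],[1,2],[2,2],[0,3],[1,3],[2,3],[3,3]]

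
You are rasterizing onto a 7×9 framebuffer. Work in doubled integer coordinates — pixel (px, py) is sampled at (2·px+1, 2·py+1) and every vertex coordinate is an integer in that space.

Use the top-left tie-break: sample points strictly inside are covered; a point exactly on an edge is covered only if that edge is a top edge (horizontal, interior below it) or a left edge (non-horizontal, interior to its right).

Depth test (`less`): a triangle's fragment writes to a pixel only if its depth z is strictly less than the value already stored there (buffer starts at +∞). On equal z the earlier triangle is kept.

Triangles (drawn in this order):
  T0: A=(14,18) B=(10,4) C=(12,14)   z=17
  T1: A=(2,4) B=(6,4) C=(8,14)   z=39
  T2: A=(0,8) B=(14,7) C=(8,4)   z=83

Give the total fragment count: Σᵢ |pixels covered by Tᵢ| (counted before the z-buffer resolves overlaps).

T0:
  2·area = 12  (B↔C swapped to make it positive)
  edge (14, 18)→(12, 14): d=(-2,-4) top-left  bias=+0
  edge (12, 14)→(10, 4): d=(-2,-10) top-left  bias=+0
  edge (10, 4)→(14, 18): d=(4,14) right/bottom  bias=-1
    (5,4)@(11, 9): e=[6,0,6] → X  [on edge]
    (6,4)@(13, 9): e=[14,20,-22] → .
    (5,5)@(11, 11): e=[2,-4,14] → .
    (6,7)@(13, 15): e=[2,8,2] → X
    (6,8)@(13, 17): e=[-2,4,10] → .
  covered (2 px):
    . . . . . . .
    . . . . . . .
    . . . . . . .
    . . . . . . .
    . . . . . X .
    . . . . . . .
    . . . . . . .
    . . . . . . X
    . . . . . . .
T1:
  2·area = 40
  edge (2, 4)→(6, 4): d=(4,0) top-left  bias=+0
  edge (6, 4)→(8, 14): d=(2,10) right/bottom  bias=-1
  edge (8, 14)→(2, 4): d=(-6,-10) top-left  bias=+0
    (1,2)@(3, 5): e=[4,32,4] → X
    (2,2)@(5, 5): e=[4,12,24] → X
    (3,2)@(7, 5): e=[4,-8,44] → .
    (1,3)@(3, 7): e=[12,36,-8] → .
    (2,3)@(5, 7): e=[12,16,12] → X
    (3,3)@(7, 7): e=[12,-4,32] → .
    (2,4)@(5, 9): e=[20,20,0] → X  [on edge]
    (3,4)@(7, 9): e=[20,0,20] → .  [on edge]
    (2,5)@(5, 11): e=[28,24,-12] → .
    (3,5)@(7, 11): e=[28,4,8] → X
    (4,5)@(9, 11): e=[28,-16,28] → .
    (3,6)@(7, 13): e=[36,8,-4] → .
  covered (5 px):
    . . . . . . .
    . . . . . . .
    . X X . . . .
    . . X . . . .
    . . X . . . .
    . . . X . . .
    . . . . . . .
    . . . . . . .
    . . . . . . .
T2:
  2·area = 48  (B↔C swapped to make it positive)
  edge (0, 8)→(8, 4): d=(8,-4) top-left  bias=+0
  edge (8, 4)→(14, 7): d=(6,3) right/bottom  bias=-1
  edge (14, 7)→(0, 8): d=(-14,1) right/bottom  bias=-1
    (3,2)@(7, 5): e=[4,9,35] → X
    (4,2)@(9, 5): e=[12,3,33] → X
    (5,2)@(11, 5): e=[20,-3,31] → .
    (1,3)@(3, 7): e=[4,33,11] → X
    (2,3)@(5, 7): e=[12,27,9] → X
    (5,3)@(11, 7): e=[36,9,3] → X
    (6,3)@(13, 7): e=[44,3,1] → X
    (1,4)@(3, 9): e=[20,45,-17] → .
    (2,4)@(5, 9): e=[28,39,-19] → .
    (3,4)@(7, 9): e=[36,33,-21] → .
    (4,4)@(9, 9): e=[44,27,-23] → .
    (5,4)@(11, 9): e=[52,21,-25] → .
  covered (8 px):
    . . . . . . .
    . . . . . . .
    . . . X X . .
    . X X X X X X
    . . . . . . .
    . . . . . . .
    . . . . . . .
    . . . . . . .
    . . . . . . .

Answer: 15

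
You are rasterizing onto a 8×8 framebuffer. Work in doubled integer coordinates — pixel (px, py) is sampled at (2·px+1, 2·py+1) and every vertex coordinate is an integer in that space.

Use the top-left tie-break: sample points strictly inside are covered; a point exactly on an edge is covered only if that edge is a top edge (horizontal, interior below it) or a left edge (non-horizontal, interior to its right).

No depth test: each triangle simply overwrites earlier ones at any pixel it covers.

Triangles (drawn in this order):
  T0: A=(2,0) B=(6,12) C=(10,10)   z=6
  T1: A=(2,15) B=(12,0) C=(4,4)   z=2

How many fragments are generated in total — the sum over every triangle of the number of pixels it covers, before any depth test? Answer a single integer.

T0:
  2·area = 56  (B↔C swapped to make it positive)
  edge (2, 0)→(10, 10): d=(8,10) right/bottom  bias=-1
  edge (10, 10)→(6, 12): d=(-4,2) right/bottom  bias=-1
  edge (6, 12)→(2, 0): d=(-4,-12) top-left  bias=+0
    (1,1)@(3, 3): e=[14,42,0] → █  [on edge]
    (2,1)@(5, 3): e=[-6,38,24] → ·
    (1,2)@(3, 5): e=[30,34,-8] → ·
    (2,2)@(5, 5): e=[10,30,16] → █
    (3,2)@(7, 5): e=[-10,26,40] → ·
    (2,3)@(5, 7): e=[26,22,8] → █
    (3,3)@(7, 7): e=[6,18,32] → █
    (4,3)@(9, 7): e=[-14,14,56] → ·
    (2,4)@(5, 9): e=[42,14,0] → █  [on edge]
    (4,4)@(9, 9): e=[2,6,48] → █
    (5,4)@(11, 9): e=[-18,2,72] → ·
    (2,5)@(5, 11): e=[58,6,-8] → ·
    (3,7)@(7, 15): e=[70,-14,0] → ·  [on edge]
  covered (8 px):
    · · · · · · · ·
    · █ · · · · · ·
    · · █ · · · · ·
    · · █ █ · · · ·
    · · █ █ █ · · ·
    · · · █ · · · ·
    · · · · · · · ·
    · · · · · · · ·
T1:
  2·area = 80  (B↔C swapped to make it positive)
  edge (2, 15)→(4, 4): d=(2,-11) top-left  bias=+0
  edge (4, 4)→(12, 0): d=(8,-4) top-left  bias=+0
  edge (12, 0)→(2, 15): d=(-10,15) right/bottom  bias=-1
    (5,0)@(11, 1): e=[71,4,5] → █
    (6,0)@(13, 1): e=[93,12,-25] → ·
    (3,1)@(7, 3): e=[31,4,45] → █
    (4,1)@(9, 3): e=[53,12,15] → █
    (5,1)@(11, 3): e=[75,20,-15] → ·
    (2,2)@(5, 5): e=[13,12,55] → █
    (4,2)@(9, 5): e=[57,28,-5] → ·
    (2,3)@(5, 7): e=[17,28,35] → █
    (4,3)@(9, 7): e=[61,44,-25] → ·
    (2,4)@(5, 9): e=[21,44,15] → █
    (3,4)@(7, 9): e=[43,52,-15] → ·
    (1,5)@(3, 11): e=[3,52,25] → █
  covered (10 px):
    · · · · · █ · ·
    · · · █ █ · · ·
    · · █ █ · · · ·
    · · █ █ · · · ·
    · · █ · · · · ·
    · █ · · · · · ·
    · █ · · · · · ·
    · · · · · · · ·

Result: 18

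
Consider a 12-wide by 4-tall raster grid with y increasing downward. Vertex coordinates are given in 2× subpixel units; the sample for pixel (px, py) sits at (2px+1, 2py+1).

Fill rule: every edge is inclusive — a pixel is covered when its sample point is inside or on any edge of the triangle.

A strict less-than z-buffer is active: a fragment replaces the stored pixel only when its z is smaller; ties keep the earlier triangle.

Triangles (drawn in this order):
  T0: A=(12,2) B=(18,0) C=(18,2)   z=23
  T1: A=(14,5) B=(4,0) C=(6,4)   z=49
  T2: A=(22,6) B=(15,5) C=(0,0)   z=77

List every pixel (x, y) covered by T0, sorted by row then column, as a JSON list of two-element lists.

T0:
  2·area = 12
  edge (12, 2)→(18, 0): d=(6,-2) inclusive
  edge (18, 0)→(18, 2): d=(0,2) inclusive
  edge (18, 2)→(12, 2): d=(-6,0) inclusive
    (7,0)@(15, 1): e=[0,6,6] → #  [on edge]
    (8,0)@(17, 1): e=[4,2,6] → #
    (9,0)@(19, 1): e=[8,-2,6] → ·
    (4,1)@(9, 3): e=[0,18,-6] → ·  [on edge]
    (7,1)@(15, 3): e=[12,6,-6] → ·
    (8,1)@(17, 3): e=[16,2,-6] → ·
    (1,2)@(3, 5): e=[0,30,-18] → ·  [on edge]
  covered (2 px):
    · · · · · · · # # · · ·
    · · · · · · · · · · · ·
    · · · · · · · · · · · ·
    · · · · · · · · · · · ·
T1:
  2·area = 30  (B↔C swapped to make it positive)
  edge (14, 5)→(6, 4): d=(-8,-1) inclusive
  edge (6, 4)→(4, 0): d=(-2,-4) inclusive
  edge (4, 0)→(14, 5): d=(10,5) inclusive
    (2,0)@(5, 1): e=[23,2,5] → #
    (3,0)@(7, 1): e=[25,10,-5] → ·
    (2,1)@(5, 3): e=[7,-2,25] → ·
    (3,1)@(7, 3): e=[9,6,15] → #
    (4,1)@(9, 3): e=[11,14,5] → #
    (5,1)@(11, 3): e=[13,22,-5] → ·
    (3,2)@(7, 5): e=[-7,2,35] → ·
    (4,2)@(9, 5): e=[-5,10,25] → ·
  covered (3 px):
    · · # · · · · · · · · ·
    · · · # # · · · · · · ·
    · · · · · · · · · · · ·
    · · · · · · · · · · · ·
T2:
  2·area = 20
  edge (22, 6)→(15, 5): d=(-7,-1) inclusive
  edge (15, 5)→(0, 0): d=(-15,-5) inclusive
  edge (0, 0)→(22, 6): d=(22,6) inclusive
    (1,0)@(3, 1): e=[16,0,4] → #  [on edge]
    (2,0)@(5, 1): e=[18,10,-8] → ·
    (0,1)@(1, 3): e=[0,-40,60] → ·  [on edge]
    (1,1)@(3, 3): e=[2,-30,48] → ·
    (4,1)@(9, 3): e=[8,0,12] → #  [on edge]
    (5,1)@(11, 3): e=[10,10,0] → #  [on edge]
    (6,1)@(13, 3): e=[12,20,-12] → ·
    (4,2)@(9, 5): e=[-6,-30,56] → ·
    (5,2)@(11, 5): e=[-4,-20,44] → ·
    (7,2)@(15, 5): e=[0,0,20] → #  [on edge]
    (8,2)@(17, 5): e=[2,10,8] → #
    (9,2)@(19, 5): e=[4,20,-4] → ·
    (10,3)@(21, 7): e=[-8,0,28] → ·  [on edge]
  covered (5 px):
    · # · · · · · · · · · ·
    · · · · # # · · · · · ·
    · · · · · · · # # · · ·
    · · · · · · · · · · · ·

Final: [[7,0],[8,0]]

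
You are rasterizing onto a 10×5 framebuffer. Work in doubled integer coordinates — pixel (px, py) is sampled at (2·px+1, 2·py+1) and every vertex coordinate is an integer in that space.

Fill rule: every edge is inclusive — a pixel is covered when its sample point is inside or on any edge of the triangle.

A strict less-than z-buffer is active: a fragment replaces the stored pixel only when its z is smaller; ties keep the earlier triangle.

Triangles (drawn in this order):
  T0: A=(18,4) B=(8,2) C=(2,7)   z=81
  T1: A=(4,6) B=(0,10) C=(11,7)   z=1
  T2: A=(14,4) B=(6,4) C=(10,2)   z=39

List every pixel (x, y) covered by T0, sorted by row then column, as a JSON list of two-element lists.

T0:
  2·area = 62  (B↔C swapped to make it positive)
  edge (18, 4)→(2, 7): d=(-16,3) inclusive
  edge (2, 7)→(8, 2): d=(6,-5) inclusive
  edge (8, 2)→(18, 4): d=(10,2) inclusive
    (1,0)@(3, 1): e=[93,-31,0] → ·  [on edge]
    (3,1)@(7, 3): e=[49,1,12] → #
    (4,1)@(9, 3): e=[43,11,8] → #
    (5,1)@(11, 3): e=[37,21,4] → #
    (6,1)@(13, 3): e=[31,31,0] → #  [on edge]
    (7,1)@(15, 3): e=[25,41,-4] → ·
    (2,2)@(5, 5): e=[23,3,36] → #
    (6,2)@(13, 5): e=[-1,43,20] → ·
    (2,3)@(5, 7): e=[-9,15,56] → ·
    (3,3)@(7, 7): e=[-15,25,52] → ·
    (4,3)@(9, 7): e=[-21,35,48] → ·
    (5,3)@(11, 7): e=[-27,45,44] → ·
  covered (8 px):
    · · · · · · · · · ·
    · · · # # # # · · ·
    · · # # # # · · · ·
    · · · · · · · · · ·
    · · · · · · · · · ·
T1:
  2·area = 32  (B↔C swapped to make it positive)
  edge (4, 6)→(11, 7): d=(7,1) inclusive
  edge (11, 7)→(0, 10): d=(-11,3) inclusive
  edge (0, 10)→(4, 6): d=(4,-4) inclusive
    (4,0)@(9, 1): e=[-40,72,0] → ·  [on edge]
    (3,1)@(7, 3): e=[-24,56,0] → ·  [on edge]
    (2,2)@(5, 5): e=[-8,40,0] → ·  [on edge]
    (1,3)@(3, 7): e=[8,24,0] → #  [on edge]
    (2,3)@(5, 7): e=[6,18,8] → #
    (3,3)@(7, 7): e=[4,12,16] → #
    (4,3)@(9, 7): e=[2,6,24] → #
    (5,3)@(11, 7): e=[0,0,32] → #  [on edge]
    (6,3)@(13, 7): e=[-2,-6,40] → ·
    (0,4)@(1, 9): e=[24,8,0] → #  [on edge]
    (2,4)@(5, 9): e=[20,-4,16] → ·
    (3,4)@(7, 9): e=[18,-10,24] → ·
  covered (7 px):
    · · · · · · · · · ·
    · · · · · · · · · ·
    · · · · · · · · · ·
    · # # # # # · · · ·
    # # · · · · · · · ·
T2:
  2·area = 16
  edge (14, 4)→(6, 4): d=(-8,0) inclusive
  edge (6, 4)→(10, 2): d=(4,-2) inclusive
  edge (10, 2)→(14, 4): d=(4,2) inclusive
    (4,1)@(9, 3): e=[8,2,6] → #
    (5,1)@(11, 3): e=[8,6,2] → #
    (6,1)@(13, 3): e=[8,10,-2] → ·
    (4,2)@(9, 5): e=[-8,10,14] → ·
    (5,2)@(11, 5): e=[-8,14,10] → ·
  covered (2 px):
    · · · · · · · · · ·
    · · · · # # · · · ·
    · · · · · · · · · ·
    · · · · · · · · · ·
    · · · · · · · · · ·

Answer: [[3,1],[4,1],[5,1],[6,1],[2,2],[3,2],[4,2],[5,2]]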